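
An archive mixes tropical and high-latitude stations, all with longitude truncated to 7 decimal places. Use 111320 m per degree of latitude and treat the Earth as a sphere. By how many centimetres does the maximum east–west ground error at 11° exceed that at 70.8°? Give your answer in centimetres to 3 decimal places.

0.727 centimetres

Truncating at 7 decimal places can drop up to a full unit in the last place, so the longitude may be off by as much as 1e-07°.
Error at 11° = 1e-07° × 111320 × cos 11° ≈ 0.011132 × 0.9816 = 0.010927 m.
Error at 70.8° = 1e-07° × 111320 × cos 70.8° ≈ 0.011132 × 0.3289 = 0.0036609 m.
Difference: 0.010927 − 0.0036609 = 0.0072665 m.
That is 0.00726653 m = 0.72665 cm.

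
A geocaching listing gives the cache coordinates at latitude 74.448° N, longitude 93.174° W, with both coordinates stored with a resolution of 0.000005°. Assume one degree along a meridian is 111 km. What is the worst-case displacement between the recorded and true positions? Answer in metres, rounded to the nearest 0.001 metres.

With a 0.000005° grid the true value lies within half a step, ±0.000005°/2 = ±2.5e-06°, of the stored one.
North–south component: 2.5e-06° × 111000 = 0.2775 m.
Longitude error → 2.5e-06 × 111000 × cos 74.448° = 2.5e-06 × 111000 × 0.2681 ≈ 0.0744013 m.
The two errors are perpendicular, so the maximum displacement is √(0.2775² + 0.0744013²) ≈ 0.287301 m.

0.287 metres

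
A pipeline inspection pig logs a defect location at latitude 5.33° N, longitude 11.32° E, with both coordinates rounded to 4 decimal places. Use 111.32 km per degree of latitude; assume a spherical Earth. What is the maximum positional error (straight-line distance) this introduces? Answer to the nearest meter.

8 meters

Rounding to 4 decimal places leaves each coordinate within ±5e-05° of the true value.
North–south component: 5e-05° × 111320 = 5.566 m.
Longitude error → 5e-05 × 111320 × cos 5.33° = 5e-05 × 111320 × 0.9957 ≈ 5.54193 m.
The two errors are perpendicular, so the maximum displacement is √(5.566² + 5.54193²) ≈ 7.85451 m.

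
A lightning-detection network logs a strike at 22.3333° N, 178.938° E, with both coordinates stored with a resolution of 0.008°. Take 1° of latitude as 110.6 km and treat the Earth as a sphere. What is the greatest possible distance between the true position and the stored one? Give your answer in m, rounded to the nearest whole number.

603 m

With a 0.008° grid the true value lies within half a step, ±0.008°/2 = ±0.004°, of the stored one.
Latitude error → 0.004 × 110600 = 442.4 m along the meridian.
Longitude error → 0.004 × 110600 × cos 22.3333° = 0.004 × 110600 × 0.9250 ≈ 409.215 m.
The two errors are perpendicular, so the maximum displacement is √(442.4² + 409.215²) ≈ 602.64 m.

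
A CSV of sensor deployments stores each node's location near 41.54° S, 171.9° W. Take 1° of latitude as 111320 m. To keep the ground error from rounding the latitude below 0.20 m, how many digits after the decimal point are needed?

6

One degree of latitude covers 111320 m.
With N decimal places the half-ulp bound is 0.5·10⁻ᴺ°, or 0.5·10⁻ᴺ × 111320 m on the ground.
Need 0.5 × 111320 × 10⁻ᴺ ≤ 0.20 → 10⁻ᴺ ≤ 3.593e-06, so N ≥ 5.44.
At 5 places the error can reach 0.557 m, but 6 places keeps it to 0.0557 m.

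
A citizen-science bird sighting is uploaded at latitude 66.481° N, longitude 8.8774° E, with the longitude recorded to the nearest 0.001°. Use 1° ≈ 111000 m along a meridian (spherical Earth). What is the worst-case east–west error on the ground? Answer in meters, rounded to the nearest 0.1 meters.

22.1 meters

Rounding to 3 decimal places leaves the longitude within ±0.0005° of the true value.
One degree of longitude at 66.481° is 111000 × cos 66.481° ≈ 111000 × 0.3991 = 44294.9 m.
East–west error: 0.0005° × 44294.9 m/° ≈ 22.1475 m.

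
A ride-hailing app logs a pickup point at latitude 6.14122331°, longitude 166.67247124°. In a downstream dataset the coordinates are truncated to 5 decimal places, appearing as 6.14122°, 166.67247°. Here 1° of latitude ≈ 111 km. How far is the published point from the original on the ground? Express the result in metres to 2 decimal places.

0.39 metres

Δlat = 6.14122331 − 6.14122 = +0.00000331°; Δlon = 166.67247124 − 166.67247 = +0.00000124°.
N–S: 0.00000331° × 111000 m/° = 0.36741 m.
E–W at 6.14122°: 0.00000124° × 111000 × cos 6.14122° = 0.00000124 × 111000 × 0.9943 ≈ 0.13685 m.
Distance: √(0.36741² + 0.13685²) ≈ 0.392069 m.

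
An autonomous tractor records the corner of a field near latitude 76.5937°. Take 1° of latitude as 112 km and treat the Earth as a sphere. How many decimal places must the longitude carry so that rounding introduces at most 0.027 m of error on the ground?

At 76.5937° one degree of longitude covers 112000 × cos 76.5937° ≈ 112000 × 0.2319 ≈ 25967.7 m.
N decimal places → at most half a unit in the last place, 0.5 × 10⁻ᴺ° = 25967.7/2 × 10⁻ᴺ m.
Setting 12983.9 × 10⁻ᴺ ≤ 0.027 gives 10ᴺ ≥ 4.809e+05, i.e. N ≥ 5.68.
So 6 decimal places suffice (0.013 m); 5 would allow up to 0.13 m.

6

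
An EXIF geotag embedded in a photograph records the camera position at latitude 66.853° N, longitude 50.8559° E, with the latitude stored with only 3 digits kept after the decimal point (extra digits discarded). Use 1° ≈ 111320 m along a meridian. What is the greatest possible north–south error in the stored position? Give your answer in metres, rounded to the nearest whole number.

111 metres

Truncating at 3 decimal places can drop up to a full unit in the last place, so the latitude may be off by as much as 0.001°.
Along the meridian that is 0.001° × 111320 m/° = 111.32 m.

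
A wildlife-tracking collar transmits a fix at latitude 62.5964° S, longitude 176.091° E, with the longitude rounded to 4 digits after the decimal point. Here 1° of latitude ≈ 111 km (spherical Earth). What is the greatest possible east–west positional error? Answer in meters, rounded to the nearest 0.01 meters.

Rounding to 4 decimal places leaves the longitude within ±5e-05° of the true value.
Parallels shrink by cos φ, so at 62.5964° a degree of longitude is 111000 × 0.4603 ≈ 51088.4 m.
So at most 5e-05° × 51088.4 ≈ 2.55442 m east–west.

2.55 meters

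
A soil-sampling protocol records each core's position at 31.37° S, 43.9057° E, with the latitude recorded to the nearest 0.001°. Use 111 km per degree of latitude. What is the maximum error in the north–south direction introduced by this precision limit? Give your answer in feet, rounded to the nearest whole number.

182 feet

Rounding to 3 decimal places leaves the latitude within ±0.0005° of the true value.
Along the meridian that is 0.0005° × 111000 m/° = 55.5 m.
In feet: 55.5 m ÷ 0.3048 ≈ 182.09 ft.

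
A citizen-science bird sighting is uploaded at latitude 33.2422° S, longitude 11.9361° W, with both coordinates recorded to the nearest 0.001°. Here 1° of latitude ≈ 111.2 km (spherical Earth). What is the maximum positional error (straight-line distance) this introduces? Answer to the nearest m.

72 m

Rounding to 3 decimal places leaves each coordinate within ±0.0005° of the true value.
North–south component: 0.0005° × 111200 = 55.6 m.
East–west component at 33.2422°: 0.0005° × 111200 × cos 33.2422° ≈ 0.0005 × 93003.3 ≈ 46.5017 m.
Combining orthogonally: (55.6² + 46.5017²)^½ ≈ 72.4829 m.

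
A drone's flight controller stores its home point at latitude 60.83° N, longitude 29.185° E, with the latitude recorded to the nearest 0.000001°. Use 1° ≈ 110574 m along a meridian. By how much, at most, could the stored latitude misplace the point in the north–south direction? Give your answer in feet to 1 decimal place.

0.2 feet

Rounding to 6 decimal places leaves the latitude within ±5e-07° of the true value.
Along the meridian that is 5e-07° × 110574 m/° = 0.055287 m.
Converting: 0.055287 m × 3.2808 ft/m ≈ 0.18139 ft.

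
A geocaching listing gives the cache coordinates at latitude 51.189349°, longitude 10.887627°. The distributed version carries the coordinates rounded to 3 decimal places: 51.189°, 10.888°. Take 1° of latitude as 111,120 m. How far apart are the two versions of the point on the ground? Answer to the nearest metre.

Δlat = 51.189349 − 51.189 = +0.000349°; Δlon = 10.887627 − 10.888 = -0.000373°.
N–S: 0.000349° × 111120 m/° = 38.7809 m.
E–W at 51.189°: -0.000373° × 111120 × cos 51.189° = -0.000373 × 111120 × 0.6268 ≈ -25.9775 m.
Hypotenuse of the two orthogonal shifts: √(38.7809² + 25.9775²) = 46.6775 m.

47 metres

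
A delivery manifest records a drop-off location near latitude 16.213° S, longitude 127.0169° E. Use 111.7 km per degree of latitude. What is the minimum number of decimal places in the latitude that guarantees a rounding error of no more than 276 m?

One degree of latitude covers 111700 m.
N decimal places → at most half a unit in the last place, 0.5 × 10⁻ᴺ° = 111700/2 × 10⁻ᴺ m.
Setting 55850 × 10⁻ᴺ ≤ 276 gives 10ᴺ ≥ 202.4, i.e. N ≥ 2.31.
At 2 places the error can reach 558 m, but 3 places keeps it to 55.9 m.

3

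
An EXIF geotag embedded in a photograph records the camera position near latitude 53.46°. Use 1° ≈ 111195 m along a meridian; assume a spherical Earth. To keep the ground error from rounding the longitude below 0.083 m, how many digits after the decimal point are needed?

6 decimal places

At 53.46° one degree of longitude covers 111195 × cos 53.46° ≈ 111195 × 0.5954 ≈ 66203.7 m.
With N decimal places the half-ulp bound is 0.5·10⁻ᴺ°, or 0.5·10⁻ᴺ × 66203.7 m on the ground.
Need 0.5 × 66203.7 × 10⁻ᴺ ≤ 0.083 → 10⁻ᴺ ≤ 2.507e-06, so N ≥ 5.60.
So 6 decimal places suffice (0.0331 m); 5 would allow up to 0.331 m.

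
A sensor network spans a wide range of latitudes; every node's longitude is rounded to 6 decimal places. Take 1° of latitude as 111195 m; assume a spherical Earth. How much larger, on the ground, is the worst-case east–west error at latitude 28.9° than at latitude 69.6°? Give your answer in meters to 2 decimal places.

Rounding to 6 decimal places leaves the longitude within ±5e-07° of the true value.
Error at 28.9° = 5e-07° × 111195 × cos 28.9° ≈ 0.055597 × 0.8755 = 0.048674 m.
At 69.6°: 5e-07° × 111195 × cos 69.6° = 5e-07 × 111195 × 0.3486 ≈ 0.01938 m.
So the lower-latitude error exceeds the higher by 0.048674 − 0.01938 = 0.029294 m.

0.03 meters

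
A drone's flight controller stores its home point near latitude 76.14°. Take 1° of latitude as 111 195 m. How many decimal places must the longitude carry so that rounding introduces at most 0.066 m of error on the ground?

6 decimal places

At 76.14° one degree of longitude covers 111195 × cos 76.14° ≈ 111195 × 0.2396 ≈ 26636.8 m.
N decimal places → at most half a unit in the last place, 0.5 × 10⁻ᴺ° = 26636.8/2 × 10⁻ᴺ m.
Need 0.5 × 26636.8 × 10⁻ᴺ ≤ 0.066 → 10⁻ᴺ ≤ 4.956e-06, so N ≥ 5.30.
At 5 places the error can reach 0.133 m, but 6 places keeps it to 0.0133 m.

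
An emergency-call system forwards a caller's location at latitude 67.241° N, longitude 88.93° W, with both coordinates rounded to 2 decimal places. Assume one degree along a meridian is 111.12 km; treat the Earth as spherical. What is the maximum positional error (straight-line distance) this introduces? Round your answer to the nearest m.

596 m

Rounding to 2 decimal places leaves each coordinate within ±0.005° of the true value.
Latitude error → 0.005 × 111120 = 555.6 m along the meridian.
Longitude error → 0.005 × 111120 × cos 67.241° = 0.005 × 111120 × 0.3869 ≈ 214.937 m.
Worst case both components are at the extreme and orthogonal: √(555.6² + 214.937²) ≈ 595.726 m.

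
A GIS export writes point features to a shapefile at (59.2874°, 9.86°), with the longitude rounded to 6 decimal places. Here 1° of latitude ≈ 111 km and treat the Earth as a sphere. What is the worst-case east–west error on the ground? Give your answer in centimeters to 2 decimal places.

2.83 centimeters

Rounding to 6 decimal places leaves the longitude within ±5e-07° of the true value.
Parallels shrink by cos φ, so at 59.2874° a degree of longitude is 111000 × 0.5107 ≈ 56691.3 m.
Maximum E–W displacement: 5e-07 × 56691.3 = 0.0283456 m.
That is 0.0283456 m = 2.8346 cm.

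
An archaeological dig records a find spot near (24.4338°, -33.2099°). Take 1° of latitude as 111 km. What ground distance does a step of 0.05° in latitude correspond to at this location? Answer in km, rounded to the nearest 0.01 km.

5.55 km

0.05° × 111000 m/° = 5550 m.
That is 5550 m = 5.55 km.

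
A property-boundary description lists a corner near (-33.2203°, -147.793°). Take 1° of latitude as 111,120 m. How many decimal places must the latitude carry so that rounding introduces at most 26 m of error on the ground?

4 decimal places

One degree of latitude covers 111120 m.
With N decimal places the half-ulp bound is 0.5·10⁻ᴺ°, or 0.5·10⁻ᴺ × 111120 m on the ground.
Setting 55560 × 10⁻ᴺ ≤ 26 gives 10ᴺ ≥ 2137, i.e. N ≥ 3.33.
At 3 places the error can reach 55.6 m, but 4 places keeps it to 5.56 m.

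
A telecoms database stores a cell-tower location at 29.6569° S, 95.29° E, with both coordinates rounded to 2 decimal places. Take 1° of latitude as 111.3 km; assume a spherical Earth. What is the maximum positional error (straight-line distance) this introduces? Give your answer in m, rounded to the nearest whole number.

737 m

Rounding to 2 decimal places leaves each coordinate within ±0.005° of the true value.
North–south component: 0.005° × 111300 = 556.5 m.
E–W at 29.6569°: 0.005° × 111300 × cos 29.6569° = 0.005 × 111300 × 0.8690 ≈ 483.601 m.
Combining orthogonally: (556.5² + 483.601²)^½ ≈ 737.267 m.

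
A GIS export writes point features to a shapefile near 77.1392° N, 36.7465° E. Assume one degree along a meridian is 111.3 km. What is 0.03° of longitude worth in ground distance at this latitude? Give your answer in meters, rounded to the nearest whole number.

0.03° of longitude at 77.1392° is 0.03 × 111300 × cos 77.1392° ≈ 0.03 × 24773.5 = 743.205 m.

743 meters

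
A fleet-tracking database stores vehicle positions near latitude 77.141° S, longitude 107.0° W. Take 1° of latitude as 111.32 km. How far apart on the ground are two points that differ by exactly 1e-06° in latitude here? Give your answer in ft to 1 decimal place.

Along a meridian 1e-06° is 1e-06 × 111320 = 0.11132 m.
Converting: 0.11132 m × 3.2808 ft/m ≈ 0.36522 ft.

0.4 ft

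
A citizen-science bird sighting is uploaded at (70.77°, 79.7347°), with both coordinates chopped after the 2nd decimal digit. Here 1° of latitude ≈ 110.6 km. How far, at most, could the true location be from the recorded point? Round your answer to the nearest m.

1164 m

Truncating at 2 decimal places can drop up to a full unit in the last place, so each coordinate may be off by as much as 0.01°.
North–south component: 0.01° × 110600 = 1106 m.
E–W at 70.77°: 0.01° × 110600 × cos 70.77° = 0.01 × 110600 × 0.3294 ≈ 364.273 m.
The two errors are perpendicular, so the maximum displacement is √(1106² + 364.273²) ≈ 1164.44 m.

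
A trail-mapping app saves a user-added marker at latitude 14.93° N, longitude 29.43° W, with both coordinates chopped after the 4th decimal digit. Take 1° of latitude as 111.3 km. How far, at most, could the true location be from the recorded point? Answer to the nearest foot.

Truncating at 4 decimal places can drop up to a full unit in the last place, so each coordinate may be off by as much as 0.0001°.
N–S: 0.0001° × 111300 m/° = 11.13 m.
Longitude error → 0.0001 × 111300 × cos 14.93° = 0.0001 × 111300 × 0.9662 ≈ 10.7543 m.
The two errors are perpendicular, so the maximum displacement is √(11.13² + 10.7543²) ≈ 15.4768 m.
Converting: 15.4768 m × 3.2808 ft/m ≈ 50.777 ft.

51 feet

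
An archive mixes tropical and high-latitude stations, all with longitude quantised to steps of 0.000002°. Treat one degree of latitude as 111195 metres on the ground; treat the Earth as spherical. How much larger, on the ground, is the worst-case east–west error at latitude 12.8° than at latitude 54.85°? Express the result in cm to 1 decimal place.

With a 0.000002° grid the true value lies within half a step, ±0.000002°/2 = ±1e-06°, of the stored one.
At 12.8°: 1e-06° × 111195 × cos 12.8° = 1e-06 × 111195 × 0.9751 ≈ 0.10843 m.
Error at 54.85° = 1e-06° × 111195 × cos 54.85° ≈ 0.11119 × 0.5757 = 0.064017 m.
Difference: 0.10843 − 0.064017 = 0.044415 m.
That is 0.0444147 m = 4.4415 cm.

4.4 cm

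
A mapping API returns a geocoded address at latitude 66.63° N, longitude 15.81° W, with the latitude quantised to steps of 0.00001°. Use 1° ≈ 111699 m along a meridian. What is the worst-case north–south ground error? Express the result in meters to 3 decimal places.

With a 0.00001° grid the true value lies within half a step, ±0.00001°/2 = ±5e-06°, of the stored one.
Along the meridian that is 5e-06° × 111699 m/° = 0.558495 m.

0.558 meters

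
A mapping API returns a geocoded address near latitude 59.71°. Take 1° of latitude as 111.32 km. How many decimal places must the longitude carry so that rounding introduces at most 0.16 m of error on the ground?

At 59.71° one degree of longitude covers 111320 × cos 59.71° ≈ 111320 × 0.5044 ≈ 56147.2 m.
With N decimal places the half-ulp bound is 0.5·10⁻ᴺ°, or 0.5·10⁻ᴺ × 56147.2 m on the ground.
Setting 28073.6 × 10⁻ᴺ ≤ 0.16 gives 10ᴺ ≥ 1.755e+05, i.e. N ≥ 5.24.
At 5 places the error can reach 0.281 m, but 6 places keeps it to 0.0281 m.

6 decimal places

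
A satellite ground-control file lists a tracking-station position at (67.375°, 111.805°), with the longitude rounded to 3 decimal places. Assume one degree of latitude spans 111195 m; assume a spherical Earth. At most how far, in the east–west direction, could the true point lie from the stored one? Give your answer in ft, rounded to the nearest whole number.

Rounding to 3 decimal places leaves the longitude within ±0.0005° of the true value.
Parallels shrink by cos φ, so at 67.375° a degree of longitude is 111195 × 0.3847 ≈ 42776.5 m.
East–west error: 0.0005° × 42776.5 m/° ≈ 21.3883 m.
In feet: 21.3883 m ÷ 0.3048 ≈ 70.171 ft.

70 ft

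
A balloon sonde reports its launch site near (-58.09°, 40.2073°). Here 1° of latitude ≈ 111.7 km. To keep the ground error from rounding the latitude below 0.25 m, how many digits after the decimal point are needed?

One degree of latitude covers 111700 m.
With N decimal places the half-ulp bound is 0.5·10⁻ᴺ°, or 0.5·10⁻ᴺ × 111700 m on the ground.
Setting 55850 × 10⁻ᴺ ≤ 0.25 gives 10ᴺ ≥ 2.234e+05, i.e. N ≥ 5.35.
At 5 places the error can reach 0.558 m, but 6 places keeps it to 0.0558 m.

6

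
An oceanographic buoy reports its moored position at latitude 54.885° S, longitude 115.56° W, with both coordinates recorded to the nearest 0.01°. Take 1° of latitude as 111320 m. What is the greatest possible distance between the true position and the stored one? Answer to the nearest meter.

642 meters

Rounding to 2 decimal places leaves each coordinate within ±0.005° of the true value.
North–south component: 0.005° × 111320 = 556.6 m.
East–west component at 54.885°: 0.005° × 111320 × cos 54.885° ≈ 0.005 × 64033.4 ≈ 320.167 m.
The two errors are perpendicular, so the maximum displacement is √(556.6² + 320.167²) ≈ 642.114 m.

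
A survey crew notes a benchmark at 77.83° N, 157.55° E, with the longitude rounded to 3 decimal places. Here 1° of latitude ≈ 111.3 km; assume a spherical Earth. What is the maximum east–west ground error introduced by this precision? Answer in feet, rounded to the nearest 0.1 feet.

38.5 feet

Rounding to 3 decimal places leaves the longitude within ±0.0005° of the true value.
Parallels shrink by cos φ, so at 77.83° a degree of longitude is 111300 × 0.2108 ≈ 23463.5 m.
So at most 0.0005° × 23463.5 ≈ 11.7317 m east–west.
In feet: 11.7317 m ÷ 0.3048 ≈ 38.49 ft.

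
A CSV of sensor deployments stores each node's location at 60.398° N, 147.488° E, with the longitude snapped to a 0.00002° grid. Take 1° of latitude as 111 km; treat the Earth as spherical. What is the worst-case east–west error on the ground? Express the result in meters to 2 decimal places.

With a 0.00002° grid the true value lies within half a step, ±0.00002°/2 = ±1e-05°, of the stored one.
At latitude 60.398° a degree of longitude spans 111000 m × cos 60.398° = 111000 × 0.4940 ≈ 54830.9 m.
So at most 1e-05° × 54830.9 ≈ 0.548309 m east–west.

0.55 meters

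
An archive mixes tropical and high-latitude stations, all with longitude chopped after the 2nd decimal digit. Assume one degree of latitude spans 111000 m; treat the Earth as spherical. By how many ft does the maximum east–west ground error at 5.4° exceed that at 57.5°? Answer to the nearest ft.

1669 ft

Truncating at 2 decimal places can drop up to a full unit in the last place, so the longitude may be off by as much as 0.01°.
Error at 5.4° = 0.01° × 111000 × cos 5.4° ≈ 1110 × 0.9956 = 1105.1 m.
At 57.5°: 0.01° × 111000 × cos 57.5° = 0.01 × 111000 × 0.5373 ≈ 596.4 m.
Difference: 1105.1 − 596.4 = 508.67 m.
Converting: 508.671 m × 3.2808 ft/m ≈ 1668.9 ft.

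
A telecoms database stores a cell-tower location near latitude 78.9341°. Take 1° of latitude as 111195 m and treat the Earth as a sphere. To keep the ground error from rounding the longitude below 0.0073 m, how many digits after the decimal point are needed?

At 78.9341° one degree of longitude covers 111195 × cos 78.9341° ≈ 111195 × 0.1919 ≈ 21342.5 m.
N decimal places → at most half a unit in the last place, 0.5 × 10⁻ᴺ° = 21342.5/2 × 10⁻ᴺ m.
Setting 10671.3 × 10⁻ᴺ ≤ 0.0073 gives 10ᴺ ≥ 1.462e+06, i.e. N ≥ 6.16.
At 6 places the error can reach 0.0107 m, but 7 places keeps it to 0.00107 m.

7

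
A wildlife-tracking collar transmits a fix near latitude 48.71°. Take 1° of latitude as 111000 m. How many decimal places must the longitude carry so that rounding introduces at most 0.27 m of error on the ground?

At 48.71° one degree of longitude covers 111000 × cos 48.71° ≈ 111000 × 0.6599 ≈ 73245.6 m.
With N decimal places the half-ulp bound is 0.5·10⁻ᴺ°, or 0.5·10⁻ᴺ × 73245.6 m on the ground.
Setting 36622.8 × 10⁻ᴺ ≤ 0.27 gives 10ᴺ ≥ 1.356e+05, i.e. N ≥ 5.13.
So 6 decimal places suffice (0.0366 m); 5 would allow up to 0.366 m.

6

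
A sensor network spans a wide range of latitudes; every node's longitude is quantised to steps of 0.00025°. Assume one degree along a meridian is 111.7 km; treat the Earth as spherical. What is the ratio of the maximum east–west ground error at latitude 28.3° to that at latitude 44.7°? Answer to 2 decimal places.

1.24

With a 0.00025° grid the true value lies within half a step, ±0.00025°/2 = ±0.000125°, of the stored one.
At 28.3°: 0.000125° × 111700 × cos 28.3° = 0.000125 × 111700 × 0.8805 ≈ 12.294 m.
At 44.7°: 0.000125° × 111700 × cos 44.7° = 0.000125 × 111700 × 0.7108 ≈ 9.9245 m.
The ratio reduces to cos 28.3° / cos 44.7° = 0.8805/0.7108 ≈ 1.2387.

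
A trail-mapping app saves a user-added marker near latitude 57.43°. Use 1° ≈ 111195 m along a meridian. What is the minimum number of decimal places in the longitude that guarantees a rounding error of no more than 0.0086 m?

7 decimal places

At 57.43° one degree of longitude covers 111195 × cos 57.43° ≈ 111195 × 0.5383 ≈ 59859.6 m.
Rounding to N decimal places gives at most 0.5 × 10⁻ᴺ degrees of error, i.e. 0.5 × 10⁻ᴺ × 59859.6 m.
Need 0.5 × 59859.6 × 10⁻ᴺ ≤ 0.0086 → 10⁻ᴺ ≤ 2.873e-07, so N ≥ 6.54.
So 7 decimal places suffice (0.00299 m); 6 would allow up to 0.0299 m.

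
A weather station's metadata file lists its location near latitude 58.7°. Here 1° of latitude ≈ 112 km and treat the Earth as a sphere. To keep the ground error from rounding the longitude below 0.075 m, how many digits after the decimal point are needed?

6 decimal places

At 58.7° one degree of longitude covers 112000 × cos 58.7° ≈ 112000 × 0.5195 ≈ 58186.1 m.
N decimal places → at most half a unit in the last place, 0.5 × 10⁻ᴺ° = 58186.1/2 × 10⁻ᴺ m.
Need 0.5 × 58186.1 × 10⁻ᴺ ≤ 0.075 → 10⁻ᴺ ≤ 2.578e-06, so N ≥ 5.59.
So 6 decimal places suffice (0.0291 m); 5 would allow up to 0.291 m.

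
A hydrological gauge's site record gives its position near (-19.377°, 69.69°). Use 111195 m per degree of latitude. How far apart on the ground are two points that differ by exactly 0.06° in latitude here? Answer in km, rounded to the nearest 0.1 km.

Along a meridian 0.06° is 0.06 × 111195 = 6671.7 m.
That is 6671.7 m = 6.6717 km.

6.7 km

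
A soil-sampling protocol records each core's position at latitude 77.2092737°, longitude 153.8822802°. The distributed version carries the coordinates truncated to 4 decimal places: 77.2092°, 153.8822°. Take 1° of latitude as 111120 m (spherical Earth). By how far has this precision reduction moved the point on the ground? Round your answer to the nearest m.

Δlat = 77.2092737 − 77.2092 = +0.0000737°; Δlon = 153.8822802 − 153.8822 = +0.0000802°.
North–south shift: 0.0000737 × 111120 = 8.18954 m.
E–W at 77.2092°: 0.0000802° × 111120 × cos 77.2092° = 0.0000802 × 111120 × 0.2214 ≈ 1.97301 m.
Hypotenuse of the two orthogonal shifts: √(8.18954² + 1.97301²) = 8.42386 m.

8 m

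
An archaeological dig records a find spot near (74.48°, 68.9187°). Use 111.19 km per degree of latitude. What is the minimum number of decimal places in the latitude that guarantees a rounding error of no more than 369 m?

One degree of latitude covers 111190 m.
Rounding to N decimal places gives at most 0.5 × 10⁻ᴺ degrees of error, i.e. 0.5 × 10⁻ᴺ × 111190 m.
Need 0.5 × 111190 × 10⁻ᴺ ≤ 369 → 10⁻ᴺ ≤ 6.637e-03, so N ≥ 2.18.
N = 2 would give 556 m (too coarse); N = 3 gives 55.6 m ≤ 369 m.

3 decimal places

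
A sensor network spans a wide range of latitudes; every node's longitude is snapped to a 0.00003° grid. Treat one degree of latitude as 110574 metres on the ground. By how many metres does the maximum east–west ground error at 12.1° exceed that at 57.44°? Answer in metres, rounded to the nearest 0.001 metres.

0.729 metres

With a 0.00003° grid the true value lies within half a step, ±0.00003°/2 = ±1.5e-05°, of the stored one.
At 12.1°: 1.5e-05° × 110574 × cos 12.1° = 1.5e-05 × 110574 × 0.9778 ≈ 1.6218 m.
At 57.44°: 1.5e-05° × 110574 × cos 57.44° = 1.5e-05 × 110574 × 0.5382 ≈ 0.89263 m.
So the lower-latitude error exceeds the higher by 1.6218 − 0.89263 = 0.72913 m.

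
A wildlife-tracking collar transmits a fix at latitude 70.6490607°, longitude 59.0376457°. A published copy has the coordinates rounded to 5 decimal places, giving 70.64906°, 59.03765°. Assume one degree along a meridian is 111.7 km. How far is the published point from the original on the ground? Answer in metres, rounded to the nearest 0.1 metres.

Δlat = 70.6490607 − 70.64906 = +0.0000007°; Δlon = 59.0376457 − 59.03765 = -0.0000043°.
North–south shift: 0.0000007 × 111700 = 0.07819 m.
East–west at this latitude: -0.0000043° × 111700 × cos 70.6491° ≈ -0.0000043 × 37012.2 = -0.159152 m.
Hypotenuse of the two orthogonal shifts: √(0.07819² + 0.159152²) = 0.177322 m.

0.2 metres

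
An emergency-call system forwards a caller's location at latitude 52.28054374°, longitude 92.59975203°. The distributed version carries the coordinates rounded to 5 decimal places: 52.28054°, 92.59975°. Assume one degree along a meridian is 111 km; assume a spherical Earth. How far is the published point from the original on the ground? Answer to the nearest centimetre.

44 centimetres

The latitude changed by +0.00000374° and the longitude by +0.00000203°.
N–S: 0.00000374° × 111000 m/° = 0.41514 m.
East–west at this latitude: 0.00000203° × 111000 × cos 52.2805° ≈ 0.00000203 × 67909.3 = 0.137856 m.
Combined displacement = (0.41514² + 0.137856²)^½ ≈ 0.437431 m.
That is 0.437431 m = 43.743 cm.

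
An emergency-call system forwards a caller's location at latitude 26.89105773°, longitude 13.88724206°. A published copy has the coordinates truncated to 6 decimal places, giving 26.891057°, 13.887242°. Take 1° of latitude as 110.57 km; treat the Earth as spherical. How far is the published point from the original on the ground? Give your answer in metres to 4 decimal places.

0.0809 metres

Δlat = 26.89105773 − 26.891057 = +0.00000073°; Δlon = 13.88724206 − 13.887242 = +0.00000006°.
North–south shift: 0.00000073 × 110570 = 0.0807161 m.
East–west at this latitude: 0.00000006° × 110570 × cos 26.8911° ≈ 0.00000006 × 98613.9 = 0.00591683 m.
Hypotenuse of the two orthogonal shifts: √(0.0807161² + 0.00591683²) = 0.0809327 m.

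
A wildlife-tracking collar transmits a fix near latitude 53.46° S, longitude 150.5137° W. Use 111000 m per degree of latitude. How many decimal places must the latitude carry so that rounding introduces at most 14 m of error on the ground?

4

One degree of latitude covers 111000 m.
Rounding to N decimal places gives at most 0.5 × 10⁻ᴺ degrees of error, i.e. 0.5 × 10⁻ᴺ × 111000 m.
Need 0.5 × 111000 × 10⁻ᴺ ≤ 14 → 10⁻ᴺ ≤ 2.523e-04, so N ≥ 3.60.
So 4 decimal places suffice (5.55 m); 3 would allow up to 55.5 m.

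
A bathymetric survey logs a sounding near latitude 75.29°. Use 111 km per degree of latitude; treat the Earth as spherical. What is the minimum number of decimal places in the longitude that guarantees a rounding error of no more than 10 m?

At 75.29° one degree of longitude covers 111000 × cos 75.29° ≈ 111000 × 0.2539 ≈ 28185.9 m.
Rounding to N decimal places gives at most 0.5 × 10⁻ᴺ degrees of error, i.e. 0.5 × 10⁻ᴺ × 28185.9 m.
Need 0.5 × 28185.9 × 10⁻ᴺ ≤ 10 → 10⁻ᴺ ≤ 7.096e-04, so N ≥ 3.15.
So 4 decimal places suffice (1.41 m); 3 would allow up to 14.1 m.

4 decimal places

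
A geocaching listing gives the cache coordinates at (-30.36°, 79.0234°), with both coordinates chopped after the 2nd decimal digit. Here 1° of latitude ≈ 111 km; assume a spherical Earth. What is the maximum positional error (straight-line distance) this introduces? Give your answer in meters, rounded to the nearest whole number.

Truncating at 2 decimal places can drop up to a full unit in the last place, so each coordinate may be off by as much as 0.01°.
Latitude error → 0.01 × 111000 = 1110 m along the meridian.
E–W at 30.36°: 0.01° × 111000 × cos 30.36° = 0.01 × 111000 × 0.8629 ≈ 957.782 m.
Combining orthogonally: (1110² + 957.782²)^½ ≈ 1466.1 m.

1466 meters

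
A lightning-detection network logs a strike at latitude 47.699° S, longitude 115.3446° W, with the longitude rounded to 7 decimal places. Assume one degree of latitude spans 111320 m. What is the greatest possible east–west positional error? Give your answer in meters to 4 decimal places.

0.0037 meters

Rounding to 7 decimal places leaves the longitude within ±5e-08° of the true value.
At latitude 47.699° a degree of longitude spans 111320 m × cos 47.699° = 111320 × 0.6730 ≈ 74921.2 m.
Maximum E–W displacement: 5e-08 × 74921.2 = 0.00374606 m.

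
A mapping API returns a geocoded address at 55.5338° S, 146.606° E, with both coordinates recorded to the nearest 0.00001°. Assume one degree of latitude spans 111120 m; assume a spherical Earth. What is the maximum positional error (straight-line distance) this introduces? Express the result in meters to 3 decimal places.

0.638 meters

Rounding to 5 decimal places leaves each coordinate within ±5e-06° of the true value.
N–S: 5e-06° × 111120 m/° = 0.5556 m.
East–west component at 55.5338°: 5e-06° × 111120 × cos 55.5338° ≈ 5e-06 × 62885 ≈ 0.314425 m.
The two errors are perpendicular, so the maximum displacement is √(0.5556² + 0.314425²) ≈ 0.6384 m.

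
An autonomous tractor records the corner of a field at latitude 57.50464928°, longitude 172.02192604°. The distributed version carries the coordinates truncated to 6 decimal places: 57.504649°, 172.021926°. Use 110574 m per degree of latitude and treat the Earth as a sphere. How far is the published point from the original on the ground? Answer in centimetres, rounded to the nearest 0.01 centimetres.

The latitude changed by +0.00000028° and the longitude by +0.00000004°.
N–S: 0.00000028° × 110574 m/° = 0.0309607 m.
East–west at this latitude: 0.00000004° × 110574 × cos 57.5046° ≈ 0.00000004 × 59403.8 = 0.00237615 m.
Distance: √(0.0309607² + 0.00237615²) ≈ 0.0310518 m.
That is 0.0310518 m = 3.1052 cm.

3.11 centimetres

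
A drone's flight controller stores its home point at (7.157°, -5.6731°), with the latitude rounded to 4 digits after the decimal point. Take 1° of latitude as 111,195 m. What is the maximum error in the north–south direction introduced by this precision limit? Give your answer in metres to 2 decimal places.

Rounding to 4 decimal places leaves the latitude within ±5e-05° of the true value.
So the N–S error is at most 5e-05 × 111195 = 5.55975 m.

5.56 metres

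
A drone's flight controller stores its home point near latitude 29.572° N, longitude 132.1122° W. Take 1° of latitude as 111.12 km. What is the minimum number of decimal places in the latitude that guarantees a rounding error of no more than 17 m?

One degree of latitude covers 111120 m.
With N decimal places the half-ulp bound is 0.5·10⁻ᴺ°, or 0.5·10⁻ᴺ × 111120 m on the ground.
Setting 55560 × 10⁻ᴺ ≤ 17 gives 10ᴺ ≥ 3268, i.e. N ≥ 3.51.
N = 3 would give 55.6 m (too coarse); N = 4 gives 5.56 m ≤ 17 m.

4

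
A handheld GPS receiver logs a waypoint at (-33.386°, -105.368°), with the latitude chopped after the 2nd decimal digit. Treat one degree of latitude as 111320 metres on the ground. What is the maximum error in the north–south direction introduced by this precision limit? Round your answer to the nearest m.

Truncating at 2 decimal places can drop up to a full unit in the last place, so the latitude may be off by as much as 0.01°.
North–south distance: 0.01° × 111320 m/° = 1113.2 m.

1113 m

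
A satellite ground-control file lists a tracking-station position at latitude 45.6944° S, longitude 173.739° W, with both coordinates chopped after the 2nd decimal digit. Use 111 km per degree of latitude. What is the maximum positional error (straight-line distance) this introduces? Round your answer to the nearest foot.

Truncating at 2 decimal places can drop up to a full unit in the last place, so each coordinate may be off by as much as 0.01°.
Latitude error → 0.01 × 111000 = 1110 m along the meridian.
Longitude error → 0.01 × 111000 × cos 45.6944° = 0.01 × 111000 × 0.6985 ≈ 775.319 m.
Combining orthogonally: (1110² + 775.319²)^½ ≈ 1353.96 m.
In feet: 1353.96 m ÷ 0.3048 ≈ 4442.1 ft.

4442 feet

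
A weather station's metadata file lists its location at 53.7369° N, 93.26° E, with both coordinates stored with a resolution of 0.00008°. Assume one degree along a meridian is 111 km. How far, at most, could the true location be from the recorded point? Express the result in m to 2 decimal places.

5.16 m

With a 0.00008° grid the true value lies within half a step, ±0.00008°/2 = ±4e-05°, of the stored one.
Latitude error → 4e-05 × 111000 = 4.44 m along the meridian.
East–west component at 53.7369°: 4e-05° × 111000 × cos 53.7369° ≈ 4e-05 × 65655.8 ≈ 2.62623 m.
Worst case both components are at the extreme and orthogonal: √(4.44² + 2.62623²) ≈ 5.15856 m.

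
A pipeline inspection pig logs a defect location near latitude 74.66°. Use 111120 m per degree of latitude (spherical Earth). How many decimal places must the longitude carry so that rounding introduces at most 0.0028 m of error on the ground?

At 74.66° one degree of longitude covers 111120 × cos 74.66° ≈ 111120 × 0.2645 ≈ 29396.4 m.
Rounding to N decimal places gives at most 0.5 × 10⁻ᴺ degrees of error, i.e. 0.5 × 10⁻ᴺ × 29396.4 m.
Need 0.5 × 29396.4 × 10⁻ᴺ ≤ 0.0028 → 10⁻ᴺ ≤ 1.905e-07, so N ≥ 6.72.
At 6 places the error can reach 0.0147 m, but 7 places keeps it to 0.00147 m.

7 decimal places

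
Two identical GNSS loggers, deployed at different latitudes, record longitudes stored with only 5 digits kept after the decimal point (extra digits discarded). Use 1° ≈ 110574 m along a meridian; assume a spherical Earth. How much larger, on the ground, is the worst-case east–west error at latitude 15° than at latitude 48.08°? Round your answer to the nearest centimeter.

33 centimeters

Truncating at 5 decimal places can drop up to a full unit in the last place, so the longitude may be off by as much as 1e-05°.
At 15°: 1e-05° × 110574 × cos 15° = 1e-05 × 110574 × 0.9659 ≈ 1.0681 m.
Error at 48.08° = 1e-05° × 110574 × cos 48.08° ≈ 1.1057 × 0.6681 = 0.73874 m.
Difference: 1.0681 − 0.73874 = 0.32933 m.
That is 0.329326 m = 32.933 cm.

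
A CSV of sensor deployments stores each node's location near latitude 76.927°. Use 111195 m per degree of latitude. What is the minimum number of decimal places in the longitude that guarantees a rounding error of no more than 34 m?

At 76.927° one degree of longitude covers 111195 × cos 76.927° ≈ 111195 × 0.2262 ≈ 25151.5 m.
Rounding to N decimal places gives at most 0.5 × 10⁻ᴺ degrees of error, i.e. 0.5 × 10⁻ᴺ × 25151.5 m.
Setting 12575.7 × 10⁻ᴺ ≤ 34 gives 10ᴺ ≥ 369.9, i.e. N ≥ 2.57.
At 2 places the error can reach 126 m, but 3 places keeps it to 12.6 m.

3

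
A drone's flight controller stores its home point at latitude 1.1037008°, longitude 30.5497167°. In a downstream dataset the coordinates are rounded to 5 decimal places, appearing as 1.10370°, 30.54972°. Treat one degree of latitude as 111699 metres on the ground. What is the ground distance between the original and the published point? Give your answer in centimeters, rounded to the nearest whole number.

The latitude changed by +0.0000008° and the longitude by -0.0000033°.
N–S: 0.0000008° × 111699 m/° = 0.0893592 m.
E–W at 1.1037°: -0.0000033° × 111699 × cos 1.1037° = -0.0000033 × 111699 × 0.9998 ≈ -0.368538 m.
Hypotenuse of the two orthogonal shifts: √(0.0893592² + 0.368538²) = 0.379217 m.
That is 0.379217 m = 37.922 cm.

38 centimeters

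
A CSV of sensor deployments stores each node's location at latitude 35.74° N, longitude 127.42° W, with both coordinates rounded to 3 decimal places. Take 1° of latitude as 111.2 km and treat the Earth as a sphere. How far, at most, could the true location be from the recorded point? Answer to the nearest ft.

Rounding to 3 decimal places leaves each coordinate within ±0.0005° of the true value.
North–south component: 0.0005° × 111200 = 55.6 m.
Longitude error → 0.0005 × 111200 × cos 35.74° = 0.0005 × 111200 × 0.8117 ≈ 45.1292 m.
The two errors are perpendicular, so the maximum displacement is √(55.6² + 45.1292²) ≈ 71.6101 m.
In feet: 71.6101 m ÷ 0.3048 ≈ 234.94 ft.

235 ft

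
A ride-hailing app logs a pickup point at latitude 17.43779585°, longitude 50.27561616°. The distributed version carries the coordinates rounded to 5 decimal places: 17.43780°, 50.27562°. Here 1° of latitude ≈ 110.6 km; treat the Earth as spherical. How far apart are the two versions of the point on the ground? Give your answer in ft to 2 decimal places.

2.01 ft

Δlat = 17.43779585 − 17.43780 = -0.00000415°; Δlon = 50.27561616 − 50.27562 = -0.00000384°.
North–south shift: -0.00000415 × 110600 = -0.45899 m.
E–W at 17.4378°: -0.00000384° × 110600 × cos 17.4378° = -0.00000384 × 110600 × 0.9540 ≈ -0.405186 m.
Hypotenuse of the two orthogonal shifts: √(0.45899² + 0.405186²) = 0.612248 m.
In feet: 0.612248 m ÷ 0.3048 ≈ 2.0087 ft.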